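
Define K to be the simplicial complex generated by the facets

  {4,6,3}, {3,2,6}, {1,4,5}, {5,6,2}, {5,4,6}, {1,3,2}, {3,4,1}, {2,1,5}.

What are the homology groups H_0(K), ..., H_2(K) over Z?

Take the total order 1 < 2 < 3 < 4 < 5 < 6 on the vertex set. Then K (dimension 2) consists of the simplices:

  0-simplices (6): [1], [2], [3], [4], [5], [6]
  1-simplices (12): [1,2], [1,3], [1,4], [1,5], [2,3], [2,5], [2,6], [3,4], [3,6], [4,5], [4,6], [5,6]
  2-simplices (8): [1,2,3], [1,2,5], [1,3,4], [1,4,5], [2,3,6], [2,5,6], [3,4,6], [4,5,6]

so the chain groups are C_0 ≅ Z^6, C_1 ≅ Z^12, C_2 ≅ Z^8.

The boundary map ∂_1: C_1 → C_0 sends each edge [p,q] (with p < q) to q − p.
This gives a 6×12 integer matrix of rank 5; reducing to Smith normal form yields diagonal entries (1,1,1,1,1).

The boundary map ∂_2: C_2 → C_1 maps a triangle to the signed sum of its edges. For instance
  ∂[1,4,5] = [4,5] − [1,5] + [1,4],
  ∂[2,3,6] = [3,6] − [2,6] + [2,3].
This gives a 12×8 integer matrix of rank 7; reducing to Smith normal form yields diagonal entries (1,1,1,1,1,1,1).

From H_k ≅ ker(∂_k) / im(∂_{k+1}) we obtain:

  H_0: rank C_0 − rank ∂_1 = 6 − 5 = 1, and the invariant factors of ∂_1 are all 1, so H_0 ≅ Z.
  H_1: rank ker ∂_1 − rank ∂_2 = (12 − 5) − 7 = 0, and the invariant factors of ∂_2 are all 1, so H_1 ≅ 0.
  H_2: rank ker ∂_2 − rank ∂_3 = (8 − 7) − 0 = 1, and there is no ∂_3, so H_2 ≅ Z.

As a check, the Euler characteristic is 6 − 12 + 8 = 2, which agrees with 1 − 0 + 1 = 2.

H_0 ≅ Z,  H_1 = 0,  H_2 ≅ Z.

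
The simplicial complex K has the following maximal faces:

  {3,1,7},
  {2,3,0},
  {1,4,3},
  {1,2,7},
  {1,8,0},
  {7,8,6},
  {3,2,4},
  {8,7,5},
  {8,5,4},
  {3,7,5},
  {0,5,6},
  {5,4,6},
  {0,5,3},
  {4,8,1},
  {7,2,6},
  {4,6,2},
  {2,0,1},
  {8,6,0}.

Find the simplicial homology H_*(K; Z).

H_0 = Z,  H_1 = Z ⊕ Z/2Z,  H_2 = 0.

Fix the vertex order 0 < 1 < 2 < 3 < 4 < 5 < 6 < 7 < 8 and write every simplex with vertices in increasing order. Then dim K = 2 and the simplices of K are:

  0-simplices (9): [0], [1], [2], [3], [4], [5], [6], [7], [8]
  1-simplices (27): (27 of them)
  2-simplices (18): [0,1,2], [0,1,8], [0,2,3], [0,3,5], [0,5,6], [0,6,8], [1,2,7], [1,3,4], [1,3,7], [1,4,8], [2,3,4], [2,4,6], [2,6,7], [3,5,7], [4,5,6], [4,5,8], [5,7,8], [6,7,8]

Hence C_0 ≅ Z^9, C_1 ≅ Z^27, C_2 ≅ Z^18.

Boundary ∂_1: C_1 → C_0 maps an edge to its endpoints' difference, ∂[p,q] = q − p.
This gives a 9×27 integer matrix of rank 8; reducing to Smith normal form yields diagonal entries (1,1,1,1,1,1,1,1).

∂_2: C_2 → C_1 acts by ∂[p,q,r] = [q,r] − [p,r] + [p,q]. For instance
  ∂[1,3,7] = [3,7] − [1,7] + [1,3],
  ∂[0,6,8] = [6,8] − [0,8] + [0,6].
The resulting 27×18 matrix has rank 18, and its Smith normal form has invariant factors (1,1,1,1,1,1,1,1,1,1,1,1,1,1,1,1,1,2).

Reading off H_k = ker ∂_k / im ∂_{k+1}:

  H_0: rank C_0 − rank ∂_1 = 9 − 8 = 1, and the invariant factors of ∂_1 are all 1, so H_0 ≅ Z.
  H_1: rank ker ∂_1 − rank ∂_2 = (27 − 8) − 18 = 1, and ∂_2 has invariant factor 2 > 1, so H_1 ≅ Z ⊕ Z/2Z.
  H_2: rank ker ∂_2 − rank ∂_3 = (18 − 18) − 0 = 0, and there is no ∂_3, so H_2 ≅ 0.

(K is a triangulation of the Klein bottle.)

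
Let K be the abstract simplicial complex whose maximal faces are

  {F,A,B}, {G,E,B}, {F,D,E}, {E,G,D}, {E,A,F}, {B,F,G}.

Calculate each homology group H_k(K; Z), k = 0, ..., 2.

Take the total order A < B < D < E < F < G on the vertex set. Then K (dimension 2) consists of the simplices:

  0-simplices (6): A, B, D, E, F, G
  1-simplices (12): AB, AE, AF, BE, BF, BG, DE, DF, DG, EF, EG, FG
  2-simplices (6): ABF, AEF, BEG, BFG, DEF, DEG

giving chain groups C_0 ≅ Z^6, C_1 ≅ Z^12, C_2 ≅ Z^6.

∂_1: C_1 → C_0 maps an edge to its endpoints' difference, ∂[p,q] = q − p.
As a 6×12 matrix over Z this has rank 5, with invariant factors (1,1,1,1,1).

The boundary map ∂_2: C_2 → C_1 acts by ∂[p,q,r] = [q,r] − [p,r] + [p,q]. For instance
  ∂BFG = FG − BG + BF,
  ∂AEF = EF − AF + AE.
The resulting 12×6 matrix has rank 6, and its Smith normal form has invariant factors (1,1,1,1,1,1).

From H_k ≅ ker(∂_k) / im(∂_{k+1}) we obtain:

  H_0: rank C_0 − rank ∂_1 = 6 − 5 = 1, and the invariant factors of ∂_1 are all 1, so H_0 = Z.
  H_1: rank ker ∂_1 − rank ∂_2 = (12 − 5) − 6 = 1, and the invariant factors of ∂_2 are all 1, so H_1 = Z.
  H_2: rank ker ∂_2 − rank ∂_3 = (6 − 6) − 0 = 0, and there is no ∂_3, so H_2 = 0.

As a check, the Euler characteristic is 6 − 12 + 6 = 0, which agrees with 1 − 1 + 0 = 0.

H_0 = Z,  H_1 = Z,  H_2 = 0.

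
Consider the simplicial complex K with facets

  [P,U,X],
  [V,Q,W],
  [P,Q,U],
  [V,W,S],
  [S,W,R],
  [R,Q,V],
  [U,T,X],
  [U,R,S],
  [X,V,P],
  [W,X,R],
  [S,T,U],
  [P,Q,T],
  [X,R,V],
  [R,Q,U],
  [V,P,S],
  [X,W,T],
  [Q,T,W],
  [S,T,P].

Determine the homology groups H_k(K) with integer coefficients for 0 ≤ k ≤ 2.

H_0 = Z,  H_1 = Z ⊕ Z/2,  H_2 = 0.

Fix the vertex order P < Q < R < S < T < U < V < W < X and write every simplex with vertices in increasing order. Then dim K = 2 and the simplices of K are:

  0-simplices (9): P, Q, R, S, T, U, V, W, X
  1-simplices (27): PQ, PS, PT, PU, PV, PX, QR, QT, QU, QV, QW, RS, RU, RV, RW, RX, ST, SU, SV, SW, TU, TW, TX, UX, VW, VX, WX
  2-simplices (18): PQT, PQU, PST, PSV, PUX, PVX, QRU, QRV, QTW, QVW, RSU, RSW, RVX, RWX, STU, SVW, TUX, TWX

so the chain groups are C_0 ≅ Z^9, C_1 ≅ Z^27, C_2 ≅ Z^18.

∂_1: C_1 → C_0 is given by ∂[p,q] = [q] − [p]. For instance
  ∂RU = U − R.
This gives a 9×27 integer matrix of rank 8; reducing to Smith normal form yields diagonal entries (1,1,1,1,1,1,1,1).

∂_2: C_2 → C_1 maps a triangle to the signed sum of its edges. For instance
  ∂QRU = RU − QU + QR,
  ∂RWX = WX − RX + RW.
The 27×18 boundary matrix has rank 18 and Smith normal form diag(1,1,1,1,1,1,1,1,1,1,1,1,1,1,1,1,1,2).

Reading off H_k = ker ∂_k / im ∂_{k+1}:

  H_0: rank C_0 − rank ∂_1 = 9 − 8 = 1, and the invariant factors of ∂_1 are all 1, so H_0 ≅ Z.
  H_1: rank ker ∂_1 − rank ∂_2 = (27 − 8) − 18 = 1, and ∂_2 has invariant factor 2 > 1, so H_1 ≅ Z ⊕ Z/2.
  H_2: rank ker ∂_2 − rank ∂_3 = (18 − 18) − 0 = 0, and there is no ∂_3, so H_2 ≅ 0.

As a check, the Euler characteristic is 9 − 27 + 18 = 0, which agrees with 1 − 1 + 0 = 0.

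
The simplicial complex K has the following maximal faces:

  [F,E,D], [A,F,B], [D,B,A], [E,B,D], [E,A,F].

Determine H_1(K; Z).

H_1 = Z.

We work with the vertex ordering A < B < D < E < F. The simplices of K, each written with vertices in increasing order, are:

  0-simplices (5): A, B, D, E, F
  1-simplices (10): AB, AD, AE, AF, BD, BE, BF, DE, DF, EF
  2-simplices (5): ABD, ABF, AEF, BDE, DEF

Hence C_0 ≅ Z^5, C_1 ≅ Z^10, C_2 ≅ Z^5.

∂_1: C_1 → C_0 sends each edge [p,q] (with p < q) to q − p. For instance
  ∂DF = F − D.
As a 5×10 matrix over Z this has rank 4, with invariant factors (1,1,1,1).

The boundary map ∂_2: C_2 → C_1 sends each 2-simplex [p,q,r] to [q,r] − [p,r] + [p,q]. For instance
  ∂DEF = EF − DF + DE,
  ∂BDE = DE − BE + BD.
As a 10×5 matrix over Z this has rank 5, with invariant factors (1,1,1,1,1).

Computing H_k = (kernel of ∂_k) / (image of ∂_{k+1}):

  H_1: rank ker ∂_1 − rank ∂_2 = (10 − 4) − 5 = 1, and the invariant factors of ∂_2 are all 1, so H_1 = Z.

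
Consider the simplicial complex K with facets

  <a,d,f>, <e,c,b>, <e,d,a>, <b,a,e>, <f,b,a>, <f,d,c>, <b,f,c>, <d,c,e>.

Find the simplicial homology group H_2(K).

Take the total order a < b < c < d < e < f on the vertex set. Then K (dimension 2) consists of the simplices:

  0-simplices (6): a, b, c, d, e, f
  1-simplices (12): ab, ad, ae, af, bc, be, bf, cd, ce, cf, de, df
  2-simplices (8): abe, abf, ade, adf, bce, bcf, cde, cdf

giving chain groups C_0 ≅ Z^6, C_1 ≅ Z^12, C_2 ≅ Z^8.

The boundary map ∂_1: C_1 → C_0 sends each edge [p,q] (with p < q) to q − p. For instance
  ∂af = f − a.
This gives a 6×12 integer matrix of rank 5; reducing to Smith normal form yields diagonal entries (1,1,1,1,1).

Boundary ∂_2: C_2 → C_1 maps a triangle to the signed sum of its edges. For instance
  ∂cdf = df − cf + cd,
  ∂bce = ce − be + bc.
This gives a 12×8 integer matrix of rank 7; reducing to Smith normal form yields diagonal entries (1,1,1,1,1,1,1).

Reading off H_k = ker ∂_k / im ∂_{k+1}:

  H_2: rank ker ∂_2 − rank ∂_3 = (8 − 7) − 0 = 1, and there is no ∂_3, so H_2 ≅ Z.

(K is a triangulation of the 2-sphere S^2.)

H_2 ≅ Z.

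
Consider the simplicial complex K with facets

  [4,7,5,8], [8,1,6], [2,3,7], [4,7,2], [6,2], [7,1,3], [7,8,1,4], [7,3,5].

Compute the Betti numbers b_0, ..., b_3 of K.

We work with the vertex ordering 1 < 2 < 3 < 4 < 5 < 6 < 7 < 8. The simplices of K, each written with vertices in increasing order, are:

  0-simplices (8): [1], [2], [3], [4], [5], [6], [7], [8]
  1-simplices (18): [1,3], [1,4], [1,6], [1,7], [1,8], [2,3], [2,4], [2,6], [2,7], [3,5], [3,7], [4,5], [4,7], [4,8], [5,7], [5,8], [6,8], [7,8]
  2-simplices (12): [1,3,7], [1,4,7], [1,4,8], [1,6,8], [1,7,8], [2,3,7], [2,4,7], [3,5,7], [4,5,7], [4,5,8], [4,7,8], [5,7,8]
  3-simplices (2): [1,4,7,8], [4,5,7,8]

Hence C_0 ≅ Z^8, C_1 ≅ Z^18, C_2 ≅ Z^12, C_3 ≅ Z^2.

Boundary ∂_1: C_1 → C_0 sends each edge [p,q] (with p < q) to q − p.
The 8×18 boundary matrix has rank 7 and Smith normal form diag(1,1,1,1,1,1,1).

∂_2: C_2 → C_1 sends each 2-simplex [p,q,r] to [q,r] − [p,r] + [p,q]. For instance
  ∂[1,7,8] = [7,8] − [1,8] + [1,7],
  ∂[5,7,8] = [7,8] − [5,8] + [5,7].
The resulting 18×12 matrix has rank 10, and its Smith normal form has invariant factors (1,1,1,1,1,1,1,1,1,1).

∂_3: C_3 → C_2 sends each 3-simplex σ to the alternating sum Σ_i (−1)^i (σ with its i-th vertex removed). For instance
  ∂[1,4,7,8] = [4,7,8] − [1,7,8] + [1,4,8] − [1,4,7],
  ∂[4,5,7,8] = [5,7,8] − [4,7,8] + [4,5,8] − [4,5,7].
The 12×2 boundary matrix has rank 2 and Smith normal form diag(1,1).

Reading off H_k = ker ∂_k / im ∂_{k+1}:

  H_0: rank C_0 − rank ∂_1 = 8 − 7 = 1, and the invariant factors of ∂_1 are all 1, so H_0 = Z.
  H_1: rank ker ∂_1 − rank ∂_2 = (18 − 7) − 10 = 1, and the invariant factors of ∂_2 are all 1, so H_1 = Z.
  H_2: rank ker ∂_2 − rank ∂_3 = (12 − 10) − 2 = 0, and the invariant factors of ∂_3 are all 1, so H_2 = 0.
  H_3: rank ker ∂_3 − rank ∂_4 = (2 − 2) − 0 = 0, and there is no ∂_4, so H_3 = 0.

As a check, the Euler characteristic is 8 − 18 + 12 − 2 = 0, which agrees with 1 − 1 + 0 − 0 = 0.

Hence the Betti numbers are b_0 = 1, b_1 = 1, b_2 = 0, b_3 = 0.

b_0 = 1, b_1 = 1, b_2 = 0, b_3 = 0.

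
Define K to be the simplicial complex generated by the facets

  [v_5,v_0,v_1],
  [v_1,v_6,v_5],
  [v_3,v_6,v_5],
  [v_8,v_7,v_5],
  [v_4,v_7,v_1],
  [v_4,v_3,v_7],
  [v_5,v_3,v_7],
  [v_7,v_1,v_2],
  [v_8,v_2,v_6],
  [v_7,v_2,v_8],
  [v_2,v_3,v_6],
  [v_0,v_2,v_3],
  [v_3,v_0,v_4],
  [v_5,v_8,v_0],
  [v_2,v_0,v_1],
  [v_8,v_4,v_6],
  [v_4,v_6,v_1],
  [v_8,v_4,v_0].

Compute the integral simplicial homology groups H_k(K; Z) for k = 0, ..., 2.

H_0 ≅ Z,  H_1 ≅ Z^2,  H_2 ≅ Z.

Fix the vertex order v_0 < v_1 < v_2 < v_3 < v_4 < v_5 < v_6 < v_7 < v_8 and write every simplex with vertices in increasing order. Then dim K = 2 and the simplices of K are:

  0-simplices (9): [v_0], [v_1], [v_2], [v_3], [v_4], [v_5], [v_6], [v_7], [v_8]
  1-simplices (27): (27 of them)
  2-simplices (18): (18 of them)

Hence C_0 ≅ Z^9, C_1 ≅ Z^27, C_2 ≅ Z^18.

∂_1: C_1 → C_0 sends each edge [p,q] (with p < q) to q − p.
As a 9×27 matrix over Z this has rank 8, with invariant factors (1,1,1,1,1,1,1,1).

∂_2: C_2 → C_1 maps a triangle to the signed sum of its edges. For instance
  ∂[v_1,v_4,v_6] = [v_4,v_6] − [v_1,v_6] + [v_1,v_4],
  ∂[v_0,v_4,v_8] = [v_4,v_8] − [v_0,v_8] + [v_0,v_4].
This gives a 27×18 integer matrix of rank 17; reducing to Smith normal form yields diagonal entries (1,1,1,1,1,1,1,1,1,1,1,1,1,1,1,1,1).

Computing H_k = (kernel of ∂_k) / (image of ∂_{k+1}):

  H_0: rank C_0 − rank ∂_1 = 9 − 8 = 1, and the invariant factors of ∂_1 are all 1, so H_0 ≅ Z.
  H_1: rank ker ∂_1 − rank ∂_2 = (27 − 8) − 17 = 2, and the invariant factors of ∂_2 are all 1, so H_1 ≅ Z^2.
  H_2: rank ker ∂_2 − rank ∂_3 = (18 − 17) − 0 = 1, and there is no ∂_3, so H_2 ≅ Z.

As a check, the Euler characteristic is 9 − 27 + 18 = 0, which agrees with 1 − 2 + 1 = 0.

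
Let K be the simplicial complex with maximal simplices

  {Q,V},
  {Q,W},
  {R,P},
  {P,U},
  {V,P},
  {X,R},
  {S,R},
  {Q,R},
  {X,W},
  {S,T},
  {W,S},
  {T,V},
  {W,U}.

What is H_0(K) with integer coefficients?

H_0 ≅ Z.

Order the vertices as P < Q < R < S < T < U < V < W < X. Listing each simplex with vertices in this order, K has dimension 1 with simplices:

  0-simplices (9): P, Q, R, S, T, U, V, W, X
  1-simplices (13): PR, PU, PV, QR, QV, QW, RS, RX, ST, SW, TV, UW, WX

giving chain groups C_0 ≅ Z^9, C_1 ≅ Z^13.

The boundary map ∂_1: C_1 → C_0 is given by ∂[p,q] = [q] − [p].
This gives a 9×13 integer matrix of rank 8; reducing to Smith normal form yields diagonal entries (1,1,1,1,1,1,1,1).

Reading off H_k = ker ∂_k / im ∂_{k+1}:

  H_0: rank C_0 − rank ∂_1 = 9 − 8 = 1, and the invariant factors of ∂_1 are all 1, so H_0 = Z.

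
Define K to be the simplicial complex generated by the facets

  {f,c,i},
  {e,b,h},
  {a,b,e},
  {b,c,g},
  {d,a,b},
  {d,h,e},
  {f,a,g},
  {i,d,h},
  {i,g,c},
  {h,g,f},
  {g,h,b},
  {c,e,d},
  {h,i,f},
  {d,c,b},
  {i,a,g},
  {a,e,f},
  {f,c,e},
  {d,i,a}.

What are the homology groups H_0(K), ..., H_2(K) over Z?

Fix the vertex order a < b < c < d < e < f < g < h < i and write every simplex with vertices in increasing order. Then dim K = 2 and the simplices of K are:

  0-simplices (9): a, b, c, d, e, f, g, h, i
  1-simplices (27): ab, ad, ae, af, ag, ai, bc, bd, be, bg, bh, cd, ce, cf, cg, ci, de, dh, di, ef, eh, fg, fh, fi, gh, gi, hi
  2-simplices (18): abd, abe, adi, aef, afg, agi, bcd, bcg, beh, bgh, cde, cef, cfi, cgi, deh, dhi, fgh, fhi

so the chain groups are C_0 ≅ Z^9, C_1 ≅ Z^27, C_2 ≅ Z^18.

∂_1: C_1 → C_0 maps an edge to its endpoints' difference, ∂[p,q] = q − p. For instance
  ∂ae = e − a.
The resulting 9×27 matrix has rank 8, and its Smith normal form has invariant factors (1,1,1,1,1,1,1,1).

The boundary map ∂_2: C_2 → C_1 maps a triangle to the signed sum of its edges. For instance
  ∂deh = eh − dh + de,
  ∂abe = be − ae + ab.
The resulting 27×18 matrix has rank 18, and its Smith normal form has invariant factors (1,1,1,1,1,1,1,1,1,1,1,1,1,1,1,1,1,2).

Now H_k = ker ∂_k / im ∂_{k+1}, so:

  H_0: rank C_0 − rank ∂_1 = 9 − 8 = 1, and the invariant factors of ∂_1 are all 1, so H_0 ≅ Z.
  H_1: rank ker ∂_1 − rank ∂_2 = (27 − 8) − 18 = 1, and ∂_2 has invariant factor 2 > 1, so H_1 ≅ Z ⊕ Z/2.
  H_2: rank ker ∂_2 − rank ∂_3 = (18 − 18) − 0 = 0, and there is no ∂_3, so H_2 ≅ 0.

(K is a triangulation of the Klein bottle.)

H_0 = Z,  H_1 = Z ⊕ Z/2,  H_2 = 0.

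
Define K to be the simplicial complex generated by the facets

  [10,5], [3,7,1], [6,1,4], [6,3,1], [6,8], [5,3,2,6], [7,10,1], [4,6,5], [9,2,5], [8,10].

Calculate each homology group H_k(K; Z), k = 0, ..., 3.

K has 10 vertices, 20 edges, 10 triangles, 1 3-simplex.
rank ∂_0 = 0, rank ∂_1 = 9 ⇒ b_0 = 10 − 0 − 9 = 1; all invariant factors of ∂_1 are 1 so no torsion. So H_0 = Z.
rank ∂_1 = 9, rank ∂_2 = 9 ⇒ b_1 = 20 − 9 − 9 = 2; all invariant factors of ∂_2 are 1 so no torsion. So H_1 = Z^2.
rank ∂_2 = 9, rank ∂_3 = 1 ⇒ b_2 = 10 − 9 − 1 = 0; all invariant factors of ∂_3 are 1 so no torsion. So H_2 = 0.
rank ∂_3 = 1, rank ∂_4 = 0 ⇒ b_3 = 1 − 1 − 0 = 0. So H_3 = 0.

H_0 ≅ Z,  H_1 ≅ Z^2,  H_2 = 0,  H_3 = 0.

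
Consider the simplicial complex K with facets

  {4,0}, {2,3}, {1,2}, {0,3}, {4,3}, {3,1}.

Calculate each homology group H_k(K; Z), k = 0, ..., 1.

K has 5 vertices, 6 edges.
rank ∂_0 = 0, rank ∂_1 = 4 ⇒ b_0 = 5 − 0 − 4 = 1; all invariant factors of ∂_1 are 1 so no torsion. So H_0 ≅ Z.
rank ∂_1 = 4, rank ∂_2 = 0 ⇒ b_1 = 6 − 4 − 0 = 2. So H_1 ≅ Z^2.

H_0 ≅ Z,  H_1 ≅ Z^2.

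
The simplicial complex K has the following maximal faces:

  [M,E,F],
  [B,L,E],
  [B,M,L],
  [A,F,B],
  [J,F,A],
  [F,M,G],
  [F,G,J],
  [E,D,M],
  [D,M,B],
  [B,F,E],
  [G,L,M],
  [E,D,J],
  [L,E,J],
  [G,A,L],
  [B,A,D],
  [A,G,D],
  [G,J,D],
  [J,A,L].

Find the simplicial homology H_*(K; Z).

H_0 = Z,  H_1 = Z ⊕ Z/2Z,  H_2 = 0.

We work with the vertex ordering A < B < D < E < F < G < J < L < M. The simplices of K, each written with vertices in increasing order, are:

  0-simplices (9): A, B, D, E, F, G, J, L, M
  1-simplices (27): AB, AD, AF, AG, AJ, AL, BD, BE, BF, BL, BM, DE, DG, DJ, DM, EF, EJ, EL, EM, FG, FJ, FM, GJ, GL, GM, JL, LM
  2-simplices (18): ABD, ABF, ADG, AFJ, AGL, AJL, BDM, BEF, BEL, BLM, DEJ, DEM, DGJ, EFM, EJL, FGJ, FGM, GLM

so the chain groups are C_0 ≅ Z^9, C_1 ≅ Z^27, C_2 ≅ Z^18.

∂_1: C_1 → C_0 is given by ∂[p,q] = [q] − [p]. For instance
  ∂AB = B − A.
The 9×27 boundary matrix has rank 8 and Smith normal form diag(1,1,1,1,1,1,1,1).

Boundary ∂_2: C_2 → C_1 acts by ∂[p,q,r] = [q,r] − [p,r] + [p,q]. For instance
  ∂AJL = JL − AL + AJ,
  ∂ABF = BF − AF + AB.
The resulting 27×18 matrix has rank 18, and its Smith normal form has invariant factors (1,1,1,1,1,1,1,1,1,1,1,1,1,1,1,1,1,2).

Now H_k = ker ∂_k / im ∂_{k+1}, so:

  H_0: rank C_0 − rank ∂_1 = 9 − 8 = 1, and the invariant factors of ∂_1 are all 1, so H_0 ≅ Z.
  H_1: rank ker ∂_1 − rank ∂_2 = (27 − 8) − 18 = 1, and ∂_2 has invariant factor 2 > 1, so H_1 ≅ Z ⊕ Z/2Z.
  H_2: rank ker ∂_2 − rank ∂_3 = (18 − 18) − 0 = 0, and there is no ∂_3, so H_2 ≅ 0.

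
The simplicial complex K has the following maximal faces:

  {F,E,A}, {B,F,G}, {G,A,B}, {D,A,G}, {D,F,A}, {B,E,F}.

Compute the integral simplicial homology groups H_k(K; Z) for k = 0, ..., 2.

Take the total order A < B < D < E < F < G on the vertex set. Then K (dimension 2) consists of the simplices:

  0-simplices (6): A, B, D, E, F, G
  1-simplices (12): AB, AD, AE, AF, AG, BE, BF, BG, DF, DG, EF, FG
  2-simplices (6): ABG, ADF, ADG, AEF, BEF, BFG

giving chain groups C_0 ≅ Z^6, C_1 ≅ Z^12, C_2 ≅ Z^6.

The boundary map ∂_1: C_1 → C_0 sends each edge [p,q] (with p < q) to q − p. For instance
  ∂AG = G − A.
As a 6×12 matrix over Z this has rank 5, with invariant factors (1,1,1,1,1).

The boundary map ∂_2: C_2 → C_1 acts by ∂[p,q,r] = [q,r] − [p,r] + [p,q]. For instance
  ∂ADG = DG − AG + AD,
  ∂AEF = EF − AF + AE.
This gives a 12×6 integer matrix of rank 6; reducing to Smith normal form yields diagonal entries (1,1,1,1,1,1).

Now H_k = ker ∂_k / im ∂_{k+1}, so:

  H_0: rank C_0 − rank ∂_1 = 6 − 5 = 1, and the invariant factors of ∂_1 are all 1, so H_0 = Z.
  H_1: rank ker ∂_1 − rank ∂_2 = (12 − 5) − 6 = 1, and the invariant factors of ∂_2 are all 1, so H_1 = Z.
  H_2: rank ker ∂_2 − rank ∂_3 = (6 − 6) − 0 = 0, and there is no ∂_3, so H_2 = 0.

As a check, the Euler characteristic is 6 − 12 + 6 = 0, which agrees with 1 − 1 + 0 = 0.

H_0 ≅ Z,  H_1 ≅ Z,  H_2 = 0.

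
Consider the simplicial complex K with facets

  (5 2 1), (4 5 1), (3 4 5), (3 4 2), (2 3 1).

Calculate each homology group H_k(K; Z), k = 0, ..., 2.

H_0 ≅ Z,  H_1 ≅ Z,  H_2 = 0.

We work with the vertex ordering 1 < 2 < 3 < 4 < 5. The simplices of K, each written with vertices in increasing order, are:

  0-simplices (5): [1], [2], [3], [4], [5]
  1-simplices (10): [1,2], [1,3], [1,4], [1,5], [2,3], [2,4], [2,5], [3,4], [3,5], [4,5]
  2-simplices (5): [1,2,3], [1,2,5], [1,4,5], [2,3,4], [3,4,5]

so the chain groups are C_0 ≅ Z^5, C_1 ≅ Z^10, C_2 ≅ Z^5.

∂_1: C_1 → C_0 sends each edge [p,q] (with p < q) to q − p.
The 5×10 boundary matrix has rank 4 and Smith normal form diag(1,1,1,1).

The boundary map ∂_2: C_2 → C_1 acts by ∂[p,q,r] = [q,r] − [p,r] + [p,q]. For instance
  ∂[2,3,4] = [3,4] − [2,4] + [2,3],
  ∂[1,4,5] = [4,5] − [1,5] + [1,4].
The resulting 10×5 matrix has rank 5, and its Smith normal form has invariant factors (1,1,1,1,1).

Computing H_k = (kernel of ∂_k) / (image of ∂_{k+1}):

  H_0: rank C_0 − rank ∂_1 = 5 − 4 = 1, and the invariant factors of ∂_1 are all 1, so H_0 = Z.
  H_1: rank ker ∂_1 − rank ∂_2 = (10 − 4) − 5 = 1, and the invariant factors of ∂_2 are all 1, so H_1 = Z.
  H_2: rank ker ∂_2 − rank ∂_3 = (5 − 5) − 0 = 0, and there is no ∂_3, so H_2 = 0.

As a check, the Euler characteristic is 5 − 10 + 5 = 0, which agrees with 1 − 1 + 0 = 0.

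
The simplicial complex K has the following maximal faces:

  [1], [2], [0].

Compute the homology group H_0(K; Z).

Order the vertices as 0 < 1 < 2. Listing each simplex with vertices in this order, K has dimension 0 with simplices:

  0-simplices (3): [0], [1], [2]

Hence C_0 ≅ Z^3.

Now H_k = ker ∂_k / im ∂_{k+1}, so:

  H_0: rank C_0 − rank ∂_1 = 3 − 0 = 3, and there is no ∂_1, so H_0 = Z^3.

H_0 ≅ Z^3.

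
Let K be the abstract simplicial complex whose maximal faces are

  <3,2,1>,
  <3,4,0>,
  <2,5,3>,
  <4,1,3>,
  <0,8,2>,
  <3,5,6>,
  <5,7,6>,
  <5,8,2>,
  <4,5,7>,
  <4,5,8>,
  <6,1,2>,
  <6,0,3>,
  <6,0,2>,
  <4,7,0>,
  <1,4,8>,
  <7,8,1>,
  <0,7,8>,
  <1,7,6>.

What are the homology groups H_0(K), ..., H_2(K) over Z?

H_0 ≅ Z,  H_1 ≅ Z ⊕ Z/2,  H_2 = 0.

Take the total order 0 < 1 < 2 < 3 < 4 < 5 < 6 < 7 < 8 on the vertex set. Then K (dimension 2) consists of the simplices:

  0-simplices (9): [0], [1], [2], [3], [4], [5], [6], [7], [8]
  1-simplices (27): (27 of them)
  2-simplices (18): [0,2,6], [0,2,8], [0,3,4], [0,3,6], [0,4,7], [0,7,8], [1,2,3], [1,2,6], [1,3,4], [1,4,8], [1,6,7], [1,7,8], [2,3,5], [2,5,8], [3,5,6], [4,5,7], [4,5,8], [5,6,7]

Hence C_0 ≅ Z^9, C_1 ≅ Z^27, C_2 ≅ Z^18.

Boundary ∂_1: C_1 → C_0 maps an edge to its endpoints' difference, ∂[p,q] = q − p.
As a 9×27 matrix over Z this has rank 8, with invariant factors (1,1,1,1,1,1,1,1).

Boundary ∂_2: C_2 → C_1 acts by ∂[p,q,r] = [q,r] − [p,r] + [p,q]. For instance
  ∂[4,5,7] = [5,7] − [4,7] + [4,5],
  ∂[2,3,5] = [3,5] − [2,5] + [2,3].
The resulting 27×18 matrix has rank 18, and its Smith normal form has invariant factors (1,1,1,1,1,1,1,1,1,1,1,1,1,1,1,1,1,2).

From H_k ≅ ker(∂_k) / im(∂_{k+1}) we obtain:

  H_0: rank C_0 − rank ∂_1 = 9 − 8 = 1, and the invariant factors of ∂_1 are all 1, so H_0 = Z.
  H_1: rank ker ∂_1 − rank ∂_2 = (27 − 8) − 18 = 1, and ∂_2 has invariant factor 2 > 1, so H_1 = Z ⊕ Z/2.
  H_2: rank ker ∂_2 − rank ∂_3 = (18 − 18) − 0 = 0, and there is no ∂_3, so H_2 = 0.

As a check, the Euler characteristic is 9 − 27 + 18 = 0, which agrees with 1 − 1 + 0 = 0.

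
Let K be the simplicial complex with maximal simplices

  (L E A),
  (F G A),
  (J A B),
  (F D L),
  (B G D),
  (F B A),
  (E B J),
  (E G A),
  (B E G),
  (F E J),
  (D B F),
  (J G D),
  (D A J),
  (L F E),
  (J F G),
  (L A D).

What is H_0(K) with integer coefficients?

H_0 = Z.

Fix the vertex order A < B < D < E < F < G < J < L and write every simplex with vertices in increasing order. Then dim K = 2 and the simplices of K are:

  0-simplices (8): A, B, D, E, F, G, J, L
  1-simplices (24): AB, AD, AE, AF, AG, AJ, AL, BD, BE, BF, BG, BJ, DF, DG, DJ, DL, EF, EG, EJ, EL, FG, FJ, FL, GJ
  2-simplices (16): ABF, ABJ, ADJ, ADL, AEG, AEL, AFG, BDF, BDG, BEG, BEJ, DFL, DGJ, EFJ, EFL, FGJ

so the chain groups are C_0 ≅ Z^8, C_1 ≅ Z^24, C_2 ≅ Z^16.

The boundary map ∂_1: C_1 → C_0 sends each edge [p,q] (with p < q) to q − p. For instance
  ∂GJ = J − G.
The resulting 8×24 matrix has rank 7, and its Smith normal form has invariant factors (1,1,1,1,1,1,1).

Boundary ∂_2: C_2 → C_1 sends each 2-simplex [p,q,r] to [q,r] − [p,r] + [p,q]. For instance
  ∂ABF = BF − AF + AB,
  ∂EFJ = FJ − EJ + EF.
The resulting 24×16 matrix has rank 15, and its Smith normal form has invariant factors (1,1,1,1,1,1,1,1,1,1,1,1,1,1,1).

Reading off H_k = ker ∂_k / im ∂_{k+1}:

  H_0: rank C_0 − rank ∂_1 = 8 − 7 = 1, and the invariant factors of ∂_1 are all 1, so H_0 = Z.

(K is a triangulation of the torus T^2.)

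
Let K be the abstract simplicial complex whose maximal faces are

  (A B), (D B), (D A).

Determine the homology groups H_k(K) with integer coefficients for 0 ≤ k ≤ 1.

We work with the vertex ordering A < B < D. The simplices of K, each written with vertices in increasing order, are:

  0-simplices (3): A, B, D
  1-simplices (3): AB, AD, BD

so the chain groups are C_0 ≅ Z^3, C_1 ≅ Z^3.

The boundary map ∂_1: C_1 → C_0 sends each edge [p,q] (with p < q) to q − p.
The resulting 3×3 matrix has rank 2, and its Smith normal form has invariant factors (1,1).

Now H_k = ker ∂_k / im ∂_{k+1}, so:

  H_0: rank C_0 − rank ∂_1 = 3 − 2 = 1, and the invariant factors of ∂_1 are all 1, so H_0 ≅ Z.
  H_1: rank ker ∂_1 − rank ∂_2 = (3 − 2) − 0 = 1, and there is no ∂_2, so H_1 ≅ Z.

H_0 ≅ Z,  H_1 ≅ Z.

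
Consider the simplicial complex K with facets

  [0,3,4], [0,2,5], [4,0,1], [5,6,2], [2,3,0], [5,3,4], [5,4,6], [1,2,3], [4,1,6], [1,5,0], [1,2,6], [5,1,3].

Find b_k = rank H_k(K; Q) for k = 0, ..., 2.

K has 7 vertices, 18 edges, 12 triangles.
rank ∂_0 = 0, rank ∂_1 = 6 ⇒ b_0 = 7 − 0 − 6 = 1; all invariant factors of ∂_1 are 1 so no torsion. So H_0 = Z.
rank ∂_1 = 6, rank ∂_2 = 12 ⇒ b_1 = 18 − 6 − 12 = 0; ∂_2 has invariant factor(s) [2] giving torsion. So H_1 = Z/2.
rank ∂_2 = 12, rank ∂_3 = 0 ⇒ b_2 = 12 − 12 − 0 = 0. So H_2 = 0.

b_0 = 1, b_1 = 0, b_2 = 0.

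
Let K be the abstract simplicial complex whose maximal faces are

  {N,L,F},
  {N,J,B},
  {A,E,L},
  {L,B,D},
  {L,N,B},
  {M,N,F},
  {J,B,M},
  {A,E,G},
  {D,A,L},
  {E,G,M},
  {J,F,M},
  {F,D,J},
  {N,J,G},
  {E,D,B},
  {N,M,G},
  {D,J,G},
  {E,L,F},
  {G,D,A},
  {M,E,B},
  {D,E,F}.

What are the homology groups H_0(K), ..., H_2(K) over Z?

Order the vertices as A < B < D < E < F < G < J < L < M < N. Listing each simplex with vertices in this order, K has dimension 2 with simplices:

  0-simplices (10): A, B, D, E, F, G, J, L, M, N
  1-simplices (30): AD, AE, AG, AL, BD, BE, BJ, BL, BM, BN, DE, DF, DG, DJ, DL, EF, EG, EL, EM, FJ, FL, FM, FN, GJ, GM, GN, JM, JN, LN, MN
  2-simplices (20): ADG, ADL, AEG, AEL, BDE, BDL, BEM, BJM, BJN, BLN, DEF, DFJ, DGJ, EFL, EGM, FJM, FLN, FMN, GJN, GMN

giving chain groups C_0 ≅ Z^10, C_1 ≅ Z^30, C_2 ≅ Z^20.

The boundary map ∂_1: C_1 → C_0 maps an edge to its endpoints' difference, ∂[p,q] = q − p.
The 10×30 boundary matrix has rank 9 and Smith normal form diag(1,1,1,1,1,1,1,1,1).

Boundary ∂_2: C_2 → C_1 acts by ∂[p,q,r] = [q,r] − [p,r] + [p,q]. For instance
  ∂AEG = EG − AG + AE,
  ∂EFL = FL − EL + EF.
This gives a 30×20 integer matrix of rank 20; reducing to Smith normal form yields diagonal entries (1,1,1,1,1,1,1,1,1,1,1,1,1,1,1,1,1,1,1,2).

Computing H_k = (kernel of ∂_k) / (image of ∂_{k+1}):

  H_0: rank C_0 − rank ∂_1 = 10 − 9 = 1, and the invariant factors of ∂_1 are all 1, so H_0 ≅ Z.
  H_1: rank ker ∂_1 − rank ∂_2 = (30 − 9) − 20 = 1, and ∂_2 has invariant factor 2 > 1, so H_1 ≅ Z × Z/2.
  H_2: rank ker ∂_2 − rank ∂_3 = (20 − 20) − 0 = 0, and there is no ∂_3, so H_2 ≅ 0.

H_0 ≅ Z,  H_1 ≅ Z × Z/2,  H_2 = 0.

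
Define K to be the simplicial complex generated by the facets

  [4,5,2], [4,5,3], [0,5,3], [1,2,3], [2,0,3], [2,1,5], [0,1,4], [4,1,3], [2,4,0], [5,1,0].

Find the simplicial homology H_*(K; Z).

H_0 = Z,  H_1 = Z/2,  H_2 = 0.

We work with the vertex ordering 0 < 1 < 2 < 3 < 4 < 5. The simplices of K, each written with vertices in increasing order, are:

  0-simplices (6): [0], [1], [2], [3], [4], [5]
  1-simplices (15): [0,1], [0,2], [0,3], [0,4], [0,5], [1,2], [1,3], [1,4], [1,5], [2,3], [2,4], [2,5], [3,4], [3,5], [4,5]
  2-simplices (10): [0,1,4], [0,1,5], [0,2,3], [0,2,4], [0,3,5], [1,2,3], [1,2,5], [1,3,4], [2,4,5], [3,4,5]

giving chain groups C_0 ≅ Z^6, C_1 ≅ Z^15, C_2 ≅ Z^10.

∂_1: C_1 → C_0 sends each edge [p,q] (with p < q) to q − p. For instance
  ∂[1,4] = [4] − [1].
The 6×15 boundary matrix has rank 5 and Smith normal form diag(1,1,1,1,1).

The boundary map ∂_2: C_2 → C_1 maps a triangle to the signed sum of its edges. For instance
  ∂[1,2,3] = [2,3] − [1,3] + [1,2],
  ∂[1,3,4] = [3,4] − [1,4] + [1,3].
This gives a 15×10 integer matrix of rank 10; reducing to Smith normal form yields diagonal entries (1,1,1,1,1,1,1,1,1,2).

Computing H_k = (kernel of ∂_k) / (image of ∂_{k+1}):

  H_0: rank C_0 − rank ∂_1 = 6 − 5 = 1, and the invariant factors of ∂_1 are all 1, so H_0 = Z.
  H_1: rank ker ∂_1 − rank ∂_2 = (15 − 5) − 10 = 0, and ∂_2 has invariant factor 2 > 1, so H_1 = Z/2.
  H_2: rank ker ∂_2 − rank ∂_3 = (10 − 10) − 0 = 0, and there is no ∂_3, so H_2 = 0.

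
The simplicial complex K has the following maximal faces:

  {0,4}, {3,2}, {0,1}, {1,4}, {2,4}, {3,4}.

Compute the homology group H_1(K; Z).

H_1 = Z^2.

Take the total order 0 < 1 < 2 < 3 < 4 on the vertex set. Then K (dimension 1) consists of the simplices:

  0-simplices (5): [0], [1], [2], [3], [4]
  1-simplices (6): [0,1], [0,4], [1,4], [2,3], [2,4], [3,4]

Hence C_0 ≅ Z^5, C_1 ≅ Z^6.

∂_1: C_1 → C_0 maps an edge to its endpoints' difference, ∂[p,q] = q − p. For instance
  ∂[0,4] = [4] − [0].
The resulting 5×6 matrix has rank 4, and its Smith normal form has invariant factors (1,1,1,1).

From H_k ≅ ker(∂_k) / im(∂_{k+1}) we obtain:

  H_1: rank ker ∂_1 − rank ∂_2 = (6 − 4) − 0 = 2, and there is no ∂_2, so H_1 ≅ Z^2.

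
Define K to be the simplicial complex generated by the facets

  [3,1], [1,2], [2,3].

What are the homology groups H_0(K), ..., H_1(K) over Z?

H_0 ≅ Z,  H_1 ≅ Z.

Fix the vertex order 1 < 2 < 3 and write every simplex with vertices in increasing order. Then dim K = 1 and the simplices of K are:

  0-simplices (3): [1], [2], [3]
  1-simplices (3): [1,2], [1,3], [2,3]

Hence C_0 ≅ Z^3, C_1 ≅ Z^3.

∂_1: C_1 → C_0 sends each edge [p,q] (with p < q) to q − p.
As a 3×3 matrix over Z this has rank 2, with invariant factors (1,1).

From H_k ≅ ker(∂_k) / im(∂_{k+1}) we obtain:

  H_0: rank C_0 − rank ∂_1 = 3 − 2 = 1, and the invariant factors of ∂_1 are all 1, so H_0 ≅ Z.
  H_1: rank ker ∂_1 − rank ∂_2 = (3 − 2) − 0 = 1, and there is no ∂_2, so H_1 ≅ Z.

As a check, the Euler characteristic is 3 − 3 = 0, which agrees with 1 − 1 = 0.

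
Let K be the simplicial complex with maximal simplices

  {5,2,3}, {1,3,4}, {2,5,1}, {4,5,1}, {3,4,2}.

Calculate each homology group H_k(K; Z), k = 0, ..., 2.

Take the total order 1 < 2 < 3 < 4 < 5 on the vertex set. Then K (dimension 2) consists of the simplices:

  0-simplices (5): [1], [2], [3], [4], [5]
  1-simplices (10): [1,2], [1,3], [1,4], [1,5], [2,3], [2,4], [2,5], [3,4], [3,5], [4,5]
  2-simplices (5): [1,2,5], [1,3,4], [1,4,5], [2,3,4], [2,3,5]

so the chain groups are C_0 ≅ Z^5, C_1 ≅ Z^10, C_2 ≅ Z^5.

Boundary ∂_1: C_1 → C_0 sends each edge [p,q] (with p < q) to q − p.
As a 5×10 matrix over Z this has rank 4, with invariant factors (1,1,1,1).

Boundary ∂_2: C_2 → C_1 maps a triangle to the signed sum of its edges. For instance
  ∂[2,3,4] = [3,4] − [2,4] + [2,3],
  ∂[1,2,5] = [2,5] − [1,5] + [1,2].
This gives a 10×5 integer matrix of rank 5; reducing to Smith normal form yields diagonal entries (1,1,1,1,1).

From H_k ≅ ker(∂_k) / im(∂_{k+1}) we obtain:

  H_0: rank C_0 − rank ∂_1 = 5 − 4 = 1, and the invariant factors of ∂_1 are all 1, so H_0 ≅ Z.
  H_1: rank ker ∂_1 − rank ∂_2 = (10 − 4) − 5 = 1, and the invariant factors of ∂_2 are all 1, so H_1 ≅ Z.
  H_2: rank ker ∂_2 − rank ∂_3 = (5 − 5) − 0 = 0, and there is no ∂_3, so H_2 ≅ 0.

H_0 = Z,  H_1 = Z,  H_2 = 0.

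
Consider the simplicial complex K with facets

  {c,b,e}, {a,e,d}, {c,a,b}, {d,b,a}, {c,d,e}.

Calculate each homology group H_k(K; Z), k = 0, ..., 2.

K has 5 vertices, 10 edges, 5 triangles.
rank ∂_0 = 0, rank ∂_1 = 4 ⇒ b_0 = 5 − 0 − 4 = 1; all invariant factors of ∂_1 are 1 so no torsion. So H_0 = Z.
rank ∂_1 = 4, rank ∂_2 = 5 ⇒ b_1 = 10 − 4 − 5 = 1; all invariant factors of ∂_2 are 1 so no torsion. So H_1 = Z.
rank ∂_2 = 5, rank ∂_3 = 0 ⇒ b_2 = 5 − 5 − 0 = 0. So H_2 = 0.

H_0 ≅ Z,  H_1 ≅ Z,  H_2 = 0.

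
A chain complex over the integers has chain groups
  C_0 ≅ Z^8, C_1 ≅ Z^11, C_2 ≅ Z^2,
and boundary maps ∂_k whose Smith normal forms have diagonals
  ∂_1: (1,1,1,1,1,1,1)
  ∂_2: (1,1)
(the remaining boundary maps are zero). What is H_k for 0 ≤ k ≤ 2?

H_0 ≅ Z,  H_1 ≅ Z^2,  H_2 = 0.

H_0: b_0 = 8 − 0 − 7 = 1; torsion from ∂_1 factors > 1: none. So H_0 ≅ Z.
H_1: b_1 = 11 − 7 − 2 = 2; torsion from ∂_2 factors > 1: none. So H_1 ≅ Z^2.
H_2: b_2 = 2 − 2 − 0 = 0; torsion from ∂_3 factors > 1: none. So H_2 ≅ 0.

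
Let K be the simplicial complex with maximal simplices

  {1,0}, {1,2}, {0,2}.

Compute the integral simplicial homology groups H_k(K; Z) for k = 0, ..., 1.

Take the total order 0 < 1 < 2 on the vertex set. Then K (dimension 1) consists of the simplices:

  0-simplices (3): [0], [1], [2]
  1-simplices (3): [0,1], [0,2], [1,2]

giving chain groups C_0 ≅ Z^3, C_1 ≅ Z^3.

The boundary map ∂_1: C_1 → C_0 is given by ∂[p,q] = [q] − [p].
The resulting 3×3 matrix has rank 2, and its Smith normal form has invariant factors (1,1).

Computing H_k = (kernel of ∂_k) / (image of ∂_{k+1}):

  H_0: rank C_0 − rank ∂_1 = 3 − 2 = 1, and the invariant factors of ∂_1 are all 1, so H_0 = Z.
  H_1: rank ker ∂_1 − rank ∂_2 = (3 − 2) − 0 = 1, and there is no ∂_2, so H_1 = Z.

As a check, the Euler characteristic is 3 − 3 = 0, which agrees with 1 − 1 = 0.

H_0 = Z,  H_1 = Z.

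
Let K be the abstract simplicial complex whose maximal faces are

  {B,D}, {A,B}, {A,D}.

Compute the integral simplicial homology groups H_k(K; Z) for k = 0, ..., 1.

Take the total order A < B < D on the vertex set. Then K (dimension 1) consists of the simplices:

  0-simplices (3): A, B, D
  1-simplices (3): AB, AD, BD

Hence C_0 ≅ Z^3, C_1 ≅ Z^3.

∂_1: C_1 → C_0 sends each edge [p,q] (with p < q) to q − p. For instance
  ∂AD = D − A.
The resulting 3×3 matrix has rank 2, and its Smith normal form has invariant factors (1,1).

Reading off H_k = ker ∂_k / im ∂_{k+1}:

  H_0: rank C_0 − rank ∂_1 = 3 − 2 = 1, and the invariant factors of ∂_1 are all 1, so H_0 = Z.
  H_1: rank ker ∂_1 − rank ∂_2 = (3 − 2) − 0 = 1, and there is no ∂_2, so H_1 = Z.

H_0 ≅ Z,  H_1 ≅ Z.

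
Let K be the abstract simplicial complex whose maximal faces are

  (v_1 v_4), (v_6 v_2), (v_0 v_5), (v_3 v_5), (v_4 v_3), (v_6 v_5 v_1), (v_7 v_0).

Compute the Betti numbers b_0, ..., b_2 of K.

Order the vertices as v_0 < v_1 < v_2 < v_3 < v_4 < v_5 < v_6 < v_7. Listing each simplex with vertices in this order, K has dimension 2 with simplices:

  0-simplices (8): [v_0], [v_1], [v_2], [v_3], [v_4], [v_5], [v_6], [v_7]
  1-simplices (9): [v_0,v_5], [v_0,v_7], [v_1,v_4], [v_1,v_5], [v_1,v_6], [v_2,v_6], [v_3,v_4], [v_3,v_5], [v_5,v_6]
  2-simplices (1): [v_1,v_5,v_6]

Hence C_0 ≅ Z^8, C_1 ≅ Z^9, C_2 ≅ Z^1.

The boundary map ∂_1: C_1 → C_0 maps an edge to its endpoints' difference, ∂[p,q] = q − p. For instance
  ∂[v_1,v_5] = [v_5] − [v_1].
As a 8×9 matrix over Z this has rank 7, with invariant factors (1,1,1,1,1,1,1).

∂_2: C_2 → C_1 maps a triangle to the signed sum of its edges. For instance
  ∂[v_1,v_5,v_6] = [v_5,v_6] − [v_1,v_6] + [v_1,v_5].
This gives a 9×1 integer matrix of rank 1; reducing to Smith normal form yields diagonal entries (1).

Now H_k = ker ∂_k / im ∂_{k+1}, so:

  H_0: rank C_0 − rank ∂_1 = 8 − 7 = 1, and the invariant factors of ∂_1 are all 1, so H_0 ≅ Z.
  H_1: rank ker ∂_1 − rank ∂_2 = (9 − 7) − 1 = 1, and the invariant factors of ∂_2 are all 1, so H_1 ≅ Z.
  H_2: rank ker ∂_2 − rank ∂_3 = (1 − 1) − 0 = 0, and there is no ∂_3, so H_2 ≅ 0.

Hence the Betti numbers are b_0 = 1, b_1 = 1, b_2 = 0.

b_0 = 1, b_1 = 1, b_2 = 0.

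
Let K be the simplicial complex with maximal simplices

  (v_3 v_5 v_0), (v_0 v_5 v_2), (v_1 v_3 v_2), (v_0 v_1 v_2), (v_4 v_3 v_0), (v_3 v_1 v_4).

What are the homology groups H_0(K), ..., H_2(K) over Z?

Fix the vertex order v_0 < v_1 < v_2 < v_3 < v_4 < v_5 and write every simplex with vertices in increasing order. Then dim K = 2 and the simplices of K are:

  0-simplices (6): [v_0], [v_1], [v_2], [v_3], [v_4], [v_5]
  1-simplices (12): [v_0,v_1], [v_0,v_2], [v_0,v_3], [v_0,v_4], [v_0,v_5], [v_1,v_2], [v_1,v_3], [v_1,v_4], [v_2,v_3], [v_2,v_5], [v_3,v_4], [v_3,v_5]
  2-simplices (6): [v_0,v_1,v_2], [v_0,v_2,v_5], [v_0,v_3,v_4], [v_0,v_3,v_5], [v_1,v_2,v_3], [v_1,v_3,v_4]

so the chain groups are C_0 ≅ Z^6, C_1 ≅ Z^12, C_2 ≅ Z^6.

Boundary ∂_1: C_1 → C_0 is given by ∂[p,q] = [q] − [p].
The resulting 6×12 matrix has rank 5, and its Smith normal form has invariant factors (1,1,1,1,1).

Boundary ∂_2: C_2 → C_1 sends each 2-simplex [p,q,r] to [q,r] − [p,r] + [p,q]. For instance
  ∂[v_0,v_2,v_5] = [v_2,v_5] − [v_0,v_5] + [v_0,v_2],
  ∂[v_0,v_3,v_4] = [v_3,v_4] − [v_0,v_4] + [v_0,v_3].
As a 12×6 matrix over Z this has rank 6, with invariant factors (1,1,1,1,1,1).

Reading off H_k = ker ∂_k / im ∂_{k+1}:

  H_0: rank C_0 − rank ∂_1 = 6 − 5 = 1, and the invariant factors of ∂_1 are all 1, so H_0 = Z.
  H_1: rank ker ∂_1 − rank ∂_2 = (12 − 5) − 6 = 1, and the invariant factors of ∂_2 are all 1, so H_1 = Z.
  H_2: rank ker ∂_2 − rank ∂_3 = (6 − 6) − 0 = 0, and there is no ∂_3, so H_2 = 0.

As a check, the Euler characteristic is 6 − 12 + 6 = 0, which agrees with 1 − 1 + 0 = 0.

H_0 = Z,  H_1 = Z,  H_2 = 0.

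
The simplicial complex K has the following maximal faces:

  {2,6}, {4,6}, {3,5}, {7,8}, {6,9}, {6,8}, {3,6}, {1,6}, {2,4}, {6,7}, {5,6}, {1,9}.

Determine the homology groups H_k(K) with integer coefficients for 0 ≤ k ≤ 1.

We work with the vertex ordering 1 < 2 < 3 < 4 < 5 < 6 < 7 < 8 < 9. The simplices of K, each written with vertices in increasing order, are:

  0-simplices (9): [1], [2], [3], [4], [5], [6], [7], [8], [9]
  1-simplices (12): [1,6], [1,9], [2,4], [2,6], [3,5], [3,6], [4,6], [5,6], [6,7], [6,8], [6,9], [7,8]

giving chain groups C_0 ≅ Z^9, C_1 ≅ Z^12.

Boundary ∂_1: C_1 → C_0 is given by ∂[p,q] = [q] − [p]. For instance
  ∂[1,9] = [9] − [1].
The resulting 9×12 matrix has rank 8, and its Smith normal form has invariant factors (1,1,1,1,1,1,1,1).

Now H_k = ker ∂_k / im ∂_{k+1}, so:

  H_0: rank C_0 − rank ∂_1 = 9 − 8 = 1, and the invariant factors of ∂_1 are all 1, so H_0 = Z.
  H_1: rank ker ∂_1 − rank ∂_2 = (12 − 8) − 0 = 4, and there is no ∂_2, so H_1 = Z^4.

As a check, the Euler characteristic is 9 − 12 = -3, which agrees with 1 − 4 = -3.

H_0 ≅ Z,  H_1 ≅ Z^4.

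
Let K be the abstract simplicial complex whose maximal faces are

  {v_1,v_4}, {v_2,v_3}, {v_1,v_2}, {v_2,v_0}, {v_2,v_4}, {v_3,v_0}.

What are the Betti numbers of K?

b_0 = 1, b_1 = 2.

Fix the vertex order v_0 < v_1 < v_2 < v_3 < v_4 and write every simplex with vertices in increasing order. Then dim K = 1 and the simplices of K are:

  0-simplices (5): [v_0], [v_1], [v_2], [v_3], [v_4]
  1-simplices (6): [v_0,v_2], [v_0,v_3], [v_1,v_2], [v_1,v_4], [v_2,v_3], [v_2,v_4]

giving chain groups C_0 ≅ Z^5, C_1 ≅ Z^6.

Boundary ∂_1: C_1 → C_0 is given by ∂[p,q] = [q] − [p]. For instance
  ∂[v_2,v_3] = [v_3] − [v_2].
The resulting 5×6 matrix has rank 4, and its Smith normal form has invariant factors (1,1,1,1).

From H_k ≅ ker(∂_k) / im(∂_{k+1}) we obtain:

  H_0: rank C_0 − rank ∂_1 = 5 − 4 = 1, and the invariant factors of ∂_1 are all 1, so H_0 ≅ Z.
  H_1: rank ker ∂_1 − rank ∂_2 = (6 − 4) − 0 = 2, and there is no ∂_2, so H_1 ≅ Z^2.

Hence the Betti numbers are b_0 = 1, b_1 = 2.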